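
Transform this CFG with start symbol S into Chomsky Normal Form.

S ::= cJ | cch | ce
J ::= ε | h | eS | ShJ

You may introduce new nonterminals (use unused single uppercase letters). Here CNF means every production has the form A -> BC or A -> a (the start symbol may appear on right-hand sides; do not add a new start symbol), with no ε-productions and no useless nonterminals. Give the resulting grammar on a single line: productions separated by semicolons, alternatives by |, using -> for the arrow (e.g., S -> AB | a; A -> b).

S -> c | CB | CE | CJ; A -> h; B -> e; C -> c; D -> AJ; E -> CA; J -> h | BS | SA | SD

Nullable: {J}; after ε-elimination: S -> c | cJ | ce | cch; J -> h | Sh | eS | ShJ.
No unit productions to eliminate.
TERM: introduce C -> c, B -> e, A -> h and substitute in every rule of length ≥2.
BIN: J -> SAJ becomes J -> SD, D -> AJ; S -> CCA becomes S -> CE, E -> CA.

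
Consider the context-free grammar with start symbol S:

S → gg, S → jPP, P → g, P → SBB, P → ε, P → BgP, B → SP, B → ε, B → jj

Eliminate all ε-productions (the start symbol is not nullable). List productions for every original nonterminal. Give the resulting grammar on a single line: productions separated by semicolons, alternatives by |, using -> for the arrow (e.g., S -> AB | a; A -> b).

S -> j | gg | jP | jPP; B -> S | SP | jj; P -> S | g | Bg | SB | gP | BgP | SBB

Nullable set: {B, P}.
S -> jPP: P, P nullable, giving j | jP | jPP.
Drop B -> ε.
B -> SP: P nullable, giving S | SP.
Drop P -> ε.
P -> BgP: B, P nullable, giving Bg | BgP | g | gP.
P -> SBB: B, B nullable, giving S | SB | SBB.
Unchanged (no nullable symbols): S -> gg; B -> jj; P -> g.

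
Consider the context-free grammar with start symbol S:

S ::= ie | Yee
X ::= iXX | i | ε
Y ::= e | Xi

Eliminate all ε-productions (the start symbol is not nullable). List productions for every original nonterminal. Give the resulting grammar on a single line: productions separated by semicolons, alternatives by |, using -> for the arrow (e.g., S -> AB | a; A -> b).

Nullable set: {X}.
Drop X -> ε.
X -> iXX: X, X nullable, giving i | iX | iXX.
Y -> Xi: X nullable, giving Xi | i.
Unchanged (no nullable symbols): S -> Yee; S -> ie; X -> i; Y -> e.

S -> ie | Yee; X -> i | iX | iXX; Y -> e | i | Xi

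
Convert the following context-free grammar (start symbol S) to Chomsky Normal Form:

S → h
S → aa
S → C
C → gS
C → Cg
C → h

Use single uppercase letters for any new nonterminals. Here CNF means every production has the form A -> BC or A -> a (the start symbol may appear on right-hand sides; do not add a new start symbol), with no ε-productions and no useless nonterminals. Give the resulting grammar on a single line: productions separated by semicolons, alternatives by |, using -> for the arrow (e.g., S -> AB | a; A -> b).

S -> h | AS | BB | CA; A -> g; B -> a; C -> h | AS | CA

No ε-productions.
After unit-elimination: S -> h | Cg | aa | gS; C -> h | Cg | gS.
TERM: introduce B -> a, A -> g and substitute in every rule of length ≥2.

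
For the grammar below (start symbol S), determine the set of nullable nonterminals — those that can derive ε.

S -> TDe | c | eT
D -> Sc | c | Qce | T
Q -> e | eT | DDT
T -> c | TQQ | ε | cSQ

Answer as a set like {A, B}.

Directly nullable (have an ε-rule): {T}.
D is nullable via D -> T (every symbol on the right is already known nullable).
Q is nullable via Q -> DDT (every symbol on the right is already known nullable).
Not nullable: S — each has a terminal in every rule's right-hand side or depends on a non-nullable symbol.

{D, Q, T}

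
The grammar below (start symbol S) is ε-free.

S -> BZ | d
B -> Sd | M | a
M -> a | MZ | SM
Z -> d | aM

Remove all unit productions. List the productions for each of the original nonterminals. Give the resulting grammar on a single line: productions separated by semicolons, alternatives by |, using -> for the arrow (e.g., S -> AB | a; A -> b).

S -> d | BZ; B -> a | MZ | SM | Sd; M -> a | MZ | SM; Z -> d | aM

Unit productions: B->M.
Unit pairs (A ⇒* B via units): (B,M).
S: inherits non-unit rules of {S} → BZ | d.
B: inherits non-unit rules of {B, M} → MZ | SM | Sd | a.
M: inherits non-unit rules of {M} → MZ | SM | a.
Z: inherits non-unit rules of {Z} → aM | d.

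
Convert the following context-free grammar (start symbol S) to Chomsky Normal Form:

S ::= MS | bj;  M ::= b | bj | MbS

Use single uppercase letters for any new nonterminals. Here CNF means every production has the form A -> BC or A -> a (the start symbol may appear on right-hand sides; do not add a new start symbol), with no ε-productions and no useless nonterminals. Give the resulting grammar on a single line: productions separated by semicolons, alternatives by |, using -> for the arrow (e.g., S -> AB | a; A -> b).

S -> AB | MS; A -> b; B -> j; C -> AS; M -> b | AB | MC

No ε-productions.
No unit productions to eliminate.
TERM: introduce A -> b, B -> j and substitute in every rule of length ≥2.
BIN: M -> MAS becomes M -> MC, C -> AS.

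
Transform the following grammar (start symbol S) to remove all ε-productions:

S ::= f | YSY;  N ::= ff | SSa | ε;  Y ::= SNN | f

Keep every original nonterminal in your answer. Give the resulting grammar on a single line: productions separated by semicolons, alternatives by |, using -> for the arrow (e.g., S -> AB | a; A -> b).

Nullable set: {N}.
Drop N -> ε.
Y -> SNN: N, N nullable, giving S | SN | SNN.
Unchanged (no nullable symbols): S -> YSY; S -> f; N -> SSa; N -> ff; Y -> f.

S -> f | YSY; N -> ff | SSa; Y -> S | f | SN | SNN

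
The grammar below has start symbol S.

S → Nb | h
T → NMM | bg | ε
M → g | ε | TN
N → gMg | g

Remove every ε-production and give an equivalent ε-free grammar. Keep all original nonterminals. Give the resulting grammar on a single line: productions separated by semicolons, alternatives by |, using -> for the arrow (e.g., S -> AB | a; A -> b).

S -> h | Nb; M -> N | g | TN; N -> g | gg | gMg; T -> N | NM | bg | NMM

Nullable set: {M, T}.
Drop M -> ε.
M -> TN: T nullable, giving N | TN.
N -> gMg: M nullable, giving gMg | gg.
Drop T -> ε.
T -> NMM: M, M nullable, giving N | NM | NMM.
Unchanged (no nullable symbols): S -> Nb; S -> h; M -> g; N -> g; T -> bg.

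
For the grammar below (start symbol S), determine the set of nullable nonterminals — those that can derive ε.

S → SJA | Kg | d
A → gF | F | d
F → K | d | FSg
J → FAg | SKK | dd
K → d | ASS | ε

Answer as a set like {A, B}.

Directly nullable (have an ε-rule): {K}.
F is nullable via F -> K (every symbol on the right is already known nullable).
A is nullable via A -> F (every symbol on the right is already known nullable).
Not nullable: J, S — each has a terminal in every rule's right-hand side or depends on a non-nullable symbol.

{A, F, K}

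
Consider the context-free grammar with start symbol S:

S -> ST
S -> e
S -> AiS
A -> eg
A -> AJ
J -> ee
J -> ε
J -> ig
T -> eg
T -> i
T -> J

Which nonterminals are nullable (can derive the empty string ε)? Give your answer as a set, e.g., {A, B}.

Directly nullable (have an ε-rule): {J}.
T is nullable via T -> J (every symbol on the right is already known nullable).
Not nullable: A, S — each has a terminal in every rule's right-hand side or depends on a non-nullable symbol.

{J, T}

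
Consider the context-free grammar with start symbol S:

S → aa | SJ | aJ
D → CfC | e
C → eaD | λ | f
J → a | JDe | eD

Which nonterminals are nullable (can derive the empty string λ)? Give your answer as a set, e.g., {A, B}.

Directly nullable (have an ε-rule): {C}.
Not nullable: D, J, S — each has a terminal in every rule's right-hand side or depends on a non-nullable symbol.

{C}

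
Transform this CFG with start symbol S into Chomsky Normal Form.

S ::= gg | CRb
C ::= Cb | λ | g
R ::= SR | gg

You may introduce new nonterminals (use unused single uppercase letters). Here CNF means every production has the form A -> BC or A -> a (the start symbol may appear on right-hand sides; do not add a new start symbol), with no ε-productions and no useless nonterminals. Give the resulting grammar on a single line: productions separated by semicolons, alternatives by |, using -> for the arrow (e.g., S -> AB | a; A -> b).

Nullable: {C}; after ε-elimination: S -> Rb | gg | CRb; C -> b | g | Cb; R -> SR | gg.
No unit productions to eliminate.
TERM: introduce A -> b, B -> g and substitute in every rule of length ≥2.
BIN: S -> CRA becomes S -> CD, D -> RA.

S -> BB | CD | RA; A -> b; B -> g; C -> b | g | CA; D -> RA; R -> BB | SR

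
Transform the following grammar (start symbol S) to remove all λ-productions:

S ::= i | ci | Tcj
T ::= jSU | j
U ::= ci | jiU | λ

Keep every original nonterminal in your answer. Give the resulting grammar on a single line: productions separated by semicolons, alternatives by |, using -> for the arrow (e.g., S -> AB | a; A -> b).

Nullable set: {U}.
T -> jSU: U nullable, giving jS | jSU.
Drop U -> λ.
U -> jiU: U nullable, giving ji | jiU.
Unchanged (no nullable symbols): S -> Tcj; S -> ci; S -> i; T -> j; U -> ci.

S -> i | ci | Tcj; T -> j | jS | jSU; U -> ci | ji | jiU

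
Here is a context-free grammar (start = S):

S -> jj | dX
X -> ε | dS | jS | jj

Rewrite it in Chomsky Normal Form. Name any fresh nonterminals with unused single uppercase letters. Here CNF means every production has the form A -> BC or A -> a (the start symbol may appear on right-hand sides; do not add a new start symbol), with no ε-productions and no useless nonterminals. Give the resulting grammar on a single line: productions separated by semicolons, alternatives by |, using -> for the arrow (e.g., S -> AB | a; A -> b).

Nullable: {X}; after ε-elimination: S -> d | dX | jj; X -> dS | jS | jj.
No unit productions to eliminate.
TERM: introduce A -> d, B -> j and substitute in every rule of length ≥2.

S -> d | AX | BB; A -> d; B -> j; X -> AS | BB | BS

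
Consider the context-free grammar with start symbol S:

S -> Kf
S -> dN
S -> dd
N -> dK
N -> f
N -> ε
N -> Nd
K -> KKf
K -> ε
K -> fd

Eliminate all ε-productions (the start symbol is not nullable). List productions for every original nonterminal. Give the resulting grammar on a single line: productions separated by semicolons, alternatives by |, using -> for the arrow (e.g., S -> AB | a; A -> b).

S -> d | f | Kf | dN | dd; K -> f | Kf | fd | KKf; N -> d | f | Nd | dK

Nullable set: {K, N}.
S -> Kf: K nullable, giving Kf | f.
S -> dN: N nullable, giving d | dN.
Drop K -> ε.
K -> KKf: K, K nullable, giving KKf | Kf | f.
Drop N -> ε.
N -> Nd: N nullable, giving Nd | d.
N -> dK: K nullable, giving d | dK.
Unchanged (no nullable symbols): S -> dd; K -> fd; N -> f.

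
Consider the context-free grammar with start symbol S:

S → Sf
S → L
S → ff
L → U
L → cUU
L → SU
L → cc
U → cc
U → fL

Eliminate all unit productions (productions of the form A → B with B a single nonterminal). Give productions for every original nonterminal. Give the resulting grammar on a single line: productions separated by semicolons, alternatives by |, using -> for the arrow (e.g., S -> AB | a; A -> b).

Unit productions: L->U, S->L.
Unit pairs (A ⇒* B via units): (L,U), (S,L), (S,U).
S: inherits non-unit rules of {L, S, U} → SU | Sf | cUU | cc | fL | ff.
L: inherits non-unit rules of {L, U} → SU | cUU | cc | fL.
U: inherits non-unit rules of {U} → cc | fL.

S -> SU | Sf | cc | fL | ff | cUU; L -> SU | cc | fL | cUU; U -> cc | fL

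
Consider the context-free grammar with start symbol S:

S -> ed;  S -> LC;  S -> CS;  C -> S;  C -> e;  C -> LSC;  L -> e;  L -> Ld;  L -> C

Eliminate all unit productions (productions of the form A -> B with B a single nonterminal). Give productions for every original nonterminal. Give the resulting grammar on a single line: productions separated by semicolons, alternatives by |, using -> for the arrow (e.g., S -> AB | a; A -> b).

S -> CS | LC | ed; C -> e | CS | LC | ed | LSC; L -> e | CS | LC | Ld | ed | LSC

Unit productions: C->S, L->C.
Unit pairs (A ⇒* B via units): (C,S), (L,C), (L,S).
S: inherits non-unit rules of {S} → CS | LC | ed.
C: inherits non-unit rules of {C, S} → CS | LC | LSC | e | ed.
L: inherits non-unit rules of {C, L, S} → CS | LC | LSC | Ld | e | ed.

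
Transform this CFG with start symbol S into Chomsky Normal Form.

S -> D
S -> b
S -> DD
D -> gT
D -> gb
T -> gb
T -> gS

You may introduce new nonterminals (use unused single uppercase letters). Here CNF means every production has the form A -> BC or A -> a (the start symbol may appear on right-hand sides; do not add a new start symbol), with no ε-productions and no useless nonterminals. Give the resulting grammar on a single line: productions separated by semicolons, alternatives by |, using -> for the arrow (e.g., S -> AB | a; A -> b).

No ε-productions.
After unit-elimination: S -> b | DD | gT | gb; D -> gT | gb; T -> gS | gb.
TERM: introduce B -> b, A -> g and substitute in every rule of length ≥2.

S -> b | AB | AT | DD; A -> g; B -> b; D -> AB | AT; T -> AB | AS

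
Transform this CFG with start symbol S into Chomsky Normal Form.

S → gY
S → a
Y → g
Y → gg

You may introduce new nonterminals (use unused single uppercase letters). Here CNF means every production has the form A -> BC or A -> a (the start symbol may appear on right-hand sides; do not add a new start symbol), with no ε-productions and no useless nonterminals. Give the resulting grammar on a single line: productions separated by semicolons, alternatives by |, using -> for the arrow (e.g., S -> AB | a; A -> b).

No ε-productions.
No unit productions to eliminate.
TERM: introduce A -> g and substitute in every rule of length ≥2.

S -> a | AY; A -> g; Y -> g | AA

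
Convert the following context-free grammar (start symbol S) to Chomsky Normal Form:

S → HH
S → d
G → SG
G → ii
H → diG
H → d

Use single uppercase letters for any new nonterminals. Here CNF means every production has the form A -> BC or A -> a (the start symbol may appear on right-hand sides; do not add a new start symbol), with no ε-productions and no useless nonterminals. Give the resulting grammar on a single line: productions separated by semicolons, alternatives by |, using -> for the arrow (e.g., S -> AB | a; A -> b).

No ε-productions.
No unit productions to eliminate.
TERM: introduce B -> d, A -> i and substitute in every rule of length ≥2.
BIN: H -> BAG becomes H -> BC, C -> AG.

S -> d | HH; A -> i; B -> d; C -> AG; G -> AA | SG; H -> d | BC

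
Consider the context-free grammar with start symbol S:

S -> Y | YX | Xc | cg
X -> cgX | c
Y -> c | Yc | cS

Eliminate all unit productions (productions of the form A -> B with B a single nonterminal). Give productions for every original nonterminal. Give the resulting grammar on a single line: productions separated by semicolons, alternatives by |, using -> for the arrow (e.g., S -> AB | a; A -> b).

S -> c | Xc | YX | Yc | cS | cg; X -> c | cgX; Y -> c | Yc | cS

Unit productions: S->Y.
Unit pairs (A ⇒* B via units): (S,Y).
S: inherits non-unit rules of {S, Y} → Xc | YX | Yc | c | cS | cg.
X: inherits non-unit rules of {X} → c | cgX.
Y: inherits non-unit rules of {Y} → Yc | c | cS.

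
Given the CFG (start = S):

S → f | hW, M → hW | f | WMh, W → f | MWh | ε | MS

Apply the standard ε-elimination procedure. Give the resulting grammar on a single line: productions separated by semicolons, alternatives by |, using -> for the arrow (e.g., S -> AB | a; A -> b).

S -> f | h | hW; M -> f | h | Mh | hW | WMh; W -> f | MS | Mh | MWh

Nullable set: {W}.
S -> hW: W nullable, giving h | hW.
M -> WMh: W nullable, giving Mh | WMh.
M -> hW: W nullable, giving h | hW.
Drop W -> ε.
W -> MWh: W nullable, giving MWh | Mh.
Unchanged (no nullable symbols): S -> f; M -> f; W -> MS; W -> f.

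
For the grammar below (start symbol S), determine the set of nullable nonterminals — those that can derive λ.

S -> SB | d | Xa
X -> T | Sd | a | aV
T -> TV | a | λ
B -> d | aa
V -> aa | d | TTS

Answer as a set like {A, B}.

{T, X}

Directly nullable (have an ε-rule): {T}.
X is nullable via X -> T (every symbol on the right is already known nullable).
Not nullable: B, S, V — each has a terminal in every rule's right-hand side or depends on a non-nullable symbol.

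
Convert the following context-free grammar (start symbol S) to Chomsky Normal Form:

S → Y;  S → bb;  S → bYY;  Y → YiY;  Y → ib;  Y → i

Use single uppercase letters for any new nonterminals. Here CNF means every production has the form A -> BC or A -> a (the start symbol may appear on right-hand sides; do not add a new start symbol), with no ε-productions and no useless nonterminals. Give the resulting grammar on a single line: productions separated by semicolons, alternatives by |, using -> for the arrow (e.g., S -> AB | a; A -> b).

No ε-productions.
After unit-elimination: S -> i | bb | ib | YiY | bYY; Y -> i | ib | YiY.
TERM: introduce B -> b, A -> i and substitute in every rule of length ≥2.
BIN: S -> BYY becomes S -> BC, C -> YY; S -> YAY becomes S -> YD, D -> AY; Y -> YAY becomes Y -> YE, E -> AY.

S -> i | AB | BB | BC | YD; A -> i; B -> b; C -> YY; D -> AY; E -> AY; Y -> i | AB | YE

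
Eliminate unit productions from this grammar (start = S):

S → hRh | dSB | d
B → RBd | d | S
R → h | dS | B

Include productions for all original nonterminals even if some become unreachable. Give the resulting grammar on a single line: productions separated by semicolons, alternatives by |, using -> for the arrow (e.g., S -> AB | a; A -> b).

S -> d | dSB | hRh; B -> d | RBd | dSB | hRh; R -> d | h | dS | RBd | dSB | hRh

Unit productions: B->S, R->B.
Unit pairs (A ⇒* B via units): (B,S), (R,B), (R,S).
S: inherits non-unit rules of {S} → d | dSB | hRh.
B: inherits non-unit rules of {B, S} → RBd | d | dSB | hRh.
R: inherits non-unit rules of {B, R, S} → RBd | d | dS | dSB | h | hRh.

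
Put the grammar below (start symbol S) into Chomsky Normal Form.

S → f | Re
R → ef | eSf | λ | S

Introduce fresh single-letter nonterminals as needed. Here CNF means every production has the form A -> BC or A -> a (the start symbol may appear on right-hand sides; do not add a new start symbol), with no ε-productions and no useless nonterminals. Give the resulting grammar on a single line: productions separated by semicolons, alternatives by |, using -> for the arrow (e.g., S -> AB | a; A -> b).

S -> e | f | RA; A -> e; B -> f; C -> SB; R -> e | f | AB | AC | RA

Nullable: {R}; after ε-elimination: S -> e | f | Re; R -> S | ef | eSf.
After unit-elimination: S -> e | f | Re; R -> e | f | Re | ef | eSf.
TERM: introduce A -> e, B -> f and substitute in every rule of length ≥2.
BIN: R -> ASB becomes R -> AC, C -> SB.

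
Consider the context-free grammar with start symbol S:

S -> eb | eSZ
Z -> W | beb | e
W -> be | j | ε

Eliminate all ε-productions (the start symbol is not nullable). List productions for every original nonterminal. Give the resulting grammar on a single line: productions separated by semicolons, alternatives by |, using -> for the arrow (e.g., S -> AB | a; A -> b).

Nullable set: {W, Z}.
S -> eSZ: Z nullable, giving eS | eSZ.
Drop W -> ε.
Z -> W: W nullable, giving W.
Unchanged (no nullable symbols): S -> eb; W -> be; W -> j; Z -> beb; Z -> e.

S -> eS | eb | eSZ; W -> j | be; Z -> W | e | beb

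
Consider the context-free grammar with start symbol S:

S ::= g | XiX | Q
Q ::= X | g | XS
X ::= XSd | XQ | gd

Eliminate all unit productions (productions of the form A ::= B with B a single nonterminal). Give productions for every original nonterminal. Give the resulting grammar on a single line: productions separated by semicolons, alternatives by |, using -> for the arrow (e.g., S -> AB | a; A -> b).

S -> g | XQ | XS | gd | XSd | XiX; Q -> g | XQ | XS | gd | XSd; X -> XQ | gd | XSd

Unit productions: Q->X, S->Q.
Unit pairs (A ⇒* B via units): (Q,X), (S,Q), (S,X).
S: inherits non-unit rules of {Q, S, X} → XQ | XS | XSd | XiX | g | gd.
Q: inherits non-unit rules of {Q, X} → XQ | XS | XSd | g | gd.
X: inherits non-unit rules of {X} → XQ | XSd | gd.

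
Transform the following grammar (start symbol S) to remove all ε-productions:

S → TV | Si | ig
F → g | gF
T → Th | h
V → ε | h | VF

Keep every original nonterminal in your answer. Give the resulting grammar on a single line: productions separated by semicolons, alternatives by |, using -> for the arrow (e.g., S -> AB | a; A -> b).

S -> T | Si | TV | ig; F -> g | gF; T -> h | Th; V -> F | h | VF

Nullable set: {V}.
S -> TV: V nullable, giving T | TV.
Drop V -> ε.
V -> VF: V nullable, giving F | VF.
Unchanged (no nullable symbols): S -> Si; S -> ig; F -> g; F -> gF; T -> Th; T -> h; V -> h.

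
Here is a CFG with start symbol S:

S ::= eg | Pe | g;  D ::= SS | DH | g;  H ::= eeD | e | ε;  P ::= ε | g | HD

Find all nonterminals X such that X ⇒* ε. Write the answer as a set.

Directly nullable (have an ε-rule): {H, P}.
Not nullable: D, S — each has a terminal in every rule's right-hand side or depends on a non-nullable symbol.

{H, P}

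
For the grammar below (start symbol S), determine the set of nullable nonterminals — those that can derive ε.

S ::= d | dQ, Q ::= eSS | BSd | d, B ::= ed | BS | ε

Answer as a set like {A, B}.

{B}

Directly nullable (have an ε-rule): {B}.
Not nullable: Q, S — each has a terminal in every rule's right-hand side or depends on a non-nullable symbol.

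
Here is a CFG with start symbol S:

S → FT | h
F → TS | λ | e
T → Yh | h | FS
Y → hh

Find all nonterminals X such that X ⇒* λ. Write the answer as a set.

Directly nullable (have an ε-rule): {F}.
Not nullable: S, T, Y — each has a terminal in every rule's right-hand side or depends on a non-nullable symbol.

{F}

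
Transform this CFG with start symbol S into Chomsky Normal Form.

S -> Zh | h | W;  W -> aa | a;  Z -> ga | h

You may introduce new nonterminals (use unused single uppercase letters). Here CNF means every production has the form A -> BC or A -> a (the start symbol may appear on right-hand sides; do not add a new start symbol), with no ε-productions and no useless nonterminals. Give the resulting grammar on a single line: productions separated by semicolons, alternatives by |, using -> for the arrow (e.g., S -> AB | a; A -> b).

No ε-productions.
After unit-elimination: S -> a | h | Zh | aa; W -> a | aa; Z -> h | ga.
TERM: introduce B -> a, C -> g, A -> h and substitute in every rule of length ≥2.
Drop unreachable/unproductive: W.

S -> a | h | BB | ZA; A -> h; B -> a; C -> g; Z -> h | CB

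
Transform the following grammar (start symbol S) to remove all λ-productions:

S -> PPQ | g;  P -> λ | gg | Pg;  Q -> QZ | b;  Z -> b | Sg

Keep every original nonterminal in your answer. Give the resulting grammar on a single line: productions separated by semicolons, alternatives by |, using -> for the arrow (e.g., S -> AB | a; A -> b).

Nullable set: {P}.
S -> PPQ: P, P nullable, giving PPQ | PQ | Q.
Drop P -> λ.
P -> Pg: P nullable, giving Pg | g.
Unchanged (no nullable symbols): S -> g; P -> gg; Q -> QZ; Q -> b; Z -> Sg; Z -> b.

S -> Q | g | PQ | PPQ; P -> g | Pg | gg; Q -> b | QZ; Z -> b | Sg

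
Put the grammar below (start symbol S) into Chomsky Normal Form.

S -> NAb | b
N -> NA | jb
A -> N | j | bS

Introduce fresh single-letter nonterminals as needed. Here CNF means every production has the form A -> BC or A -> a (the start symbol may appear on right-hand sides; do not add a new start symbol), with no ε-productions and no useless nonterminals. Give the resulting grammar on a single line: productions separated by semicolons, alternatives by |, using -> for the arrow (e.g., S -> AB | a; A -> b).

No ε-productions.
After unit-elimination: S -> b | NAb; A -> j | NA | bS | jb; N -> NA | jb.
TERM: introduce B -> b, C -> j and substitute in every rule of length ≥2.
BIN: S -> NAB becomes S -> ND, D -> AB.

S -> b | ND; A -> j | BS | CB | NA; B -> b; C -> j; D -> AB; N -> CB | NA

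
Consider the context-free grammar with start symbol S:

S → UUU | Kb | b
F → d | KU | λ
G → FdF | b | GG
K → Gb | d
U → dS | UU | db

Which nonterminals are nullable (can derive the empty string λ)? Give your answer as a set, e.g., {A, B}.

Directly nullable (have an ε-rule): {F}.
Not nullable: G, K, S, U — each has a terminal in every rule's right-hand side or depends on a non-nullable symbol.

{F}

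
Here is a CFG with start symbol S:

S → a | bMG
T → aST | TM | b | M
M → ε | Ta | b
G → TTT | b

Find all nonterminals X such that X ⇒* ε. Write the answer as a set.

Directly nullable (have an ε-rule): {M}.
T is nullable via T -> M (every symbol on the right is already known nullable).
G is nullable via G -> TTT (every symbol on the right is already known nullable).
Not nullable: S — each has a terminal in every rule's right-hand side or depends on a non-nullable symbol.

{G, M, T}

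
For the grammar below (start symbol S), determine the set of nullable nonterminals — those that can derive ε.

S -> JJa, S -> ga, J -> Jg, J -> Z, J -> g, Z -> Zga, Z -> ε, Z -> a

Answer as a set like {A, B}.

Directly nullable (have an ε-rule): {Z}.
J is nullable via J -> Z (every symbol on the right is already known nullable).
Not nullable: S — each has a terminal in every rule's right-hand side or depends on a non-nullable symbol.

{J, Z}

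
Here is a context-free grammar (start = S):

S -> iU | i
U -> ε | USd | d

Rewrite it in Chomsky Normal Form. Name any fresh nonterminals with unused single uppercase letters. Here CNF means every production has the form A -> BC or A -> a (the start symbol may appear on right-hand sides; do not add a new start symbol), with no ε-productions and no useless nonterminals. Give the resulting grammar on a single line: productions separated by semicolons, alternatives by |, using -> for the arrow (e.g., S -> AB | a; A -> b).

S -> i | AU; A -> i; B -> d; C -> SB; U -> d | SB | UC

Nullable: {U}; after ε-elimination: S -> i | iU; U -> d | Sd | USd.
No unit productions to eliminate.
TERM: introduce B -> d, A -> i and substitute in every rule of length ≥2.
BIN: U -> USB becomes U -> UC, C -> SB.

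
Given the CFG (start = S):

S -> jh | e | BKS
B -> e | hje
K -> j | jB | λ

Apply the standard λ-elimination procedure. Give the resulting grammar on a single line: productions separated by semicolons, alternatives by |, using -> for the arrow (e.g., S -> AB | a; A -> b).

Nullable set: {K}.
S -> BKS: K nullable, giving BKS | BS.
Drop K -> λ.
Unchanged (no nullable symbols): S -> e; S -> jh; B -> e; B -> hje; K -> j; K -> jB.

S -> e | BS | jh | BKS; B -> e | hje; K -> j | jB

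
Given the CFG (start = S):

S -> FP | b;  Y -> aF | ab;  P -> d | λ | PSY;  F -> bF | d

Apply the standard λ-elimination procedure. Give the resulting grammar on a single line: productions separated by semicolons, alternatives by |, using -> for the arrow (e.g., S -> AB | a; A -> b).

S -> F | b | FP; F -> d | bF; P -> d | SY | PSY; Y -> aF | ab

Nullable set: {P}.
S -> FP: P nullable, giving F | FP.
Drop P -> λ.
P -> PSY: P nullable, giving PSY | SY.
Unchanged (no nullable symbols): S -> b; F -> bF; F -> d; P -> d; Y -> aF; Y -> ab.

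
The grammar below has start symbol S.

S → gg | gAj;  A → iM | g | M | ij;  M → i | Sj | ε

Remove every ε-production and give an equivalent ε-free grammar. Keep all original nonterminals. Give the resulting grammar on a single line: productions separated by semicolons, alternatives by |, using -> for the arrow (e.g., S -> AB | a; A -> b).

S -> gg | gj | gAj; A -> M | g | i | iM | ij; M -> i | Sj

Nullable set: {A, M}.
S -> gAj: A nullable, giving gAj | gj.
A -> M: M nullable, giving M.
A -> iM: M nullable, giving i | iM.
Drop M -> ε.
Unchanged (no nullable symbols): S -> gg; A -> g; A -> ij; M -> Sj; M -> i.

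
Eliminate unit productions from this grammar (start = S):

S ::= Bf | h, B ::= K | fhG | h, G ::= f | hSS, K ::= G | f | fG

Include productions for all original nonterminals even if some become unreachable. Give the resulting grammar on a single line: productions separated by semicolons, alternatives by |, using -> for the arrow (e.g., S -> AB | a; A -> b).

S -> h | Bf; B -> f | h | fG | fhG | hSS; G -> f | hSS; K -> f | fG | hSS

Unit productions: B->K, K->G.
Unit pairs (A ⇒* B via units): (B,G), (B,K), (K,G).
S: inherits non-unit rules of {S} → Bf | h.
B: inherits non-unit rules of {B, G, K} → f | fG | fhG | h | hSS.
G: inherits non-unit rules of {G} → f | hSS.
K: inherits non-unit rules of {G, K} → f | fG | hSS.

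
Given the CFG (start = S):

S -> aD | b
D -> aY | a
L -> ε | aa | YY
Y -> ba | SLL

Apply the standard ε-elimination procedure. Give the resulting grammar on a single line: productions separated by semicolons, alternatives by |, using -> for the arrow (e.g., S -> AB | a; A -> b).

S -> b | aD; D -> a | aY; L -> YY | aa; Y -> S | SL | ba | SLL

Nullable set: {L}.
Drop L -> ε.
Y -> SLL: L, L nullable, giving S | SL | SLL.
Unchanged (no nullable symbols): S -> aD; S -> b; D -> a; D -> aY; L -> YY; L -> aa; Y -> ba.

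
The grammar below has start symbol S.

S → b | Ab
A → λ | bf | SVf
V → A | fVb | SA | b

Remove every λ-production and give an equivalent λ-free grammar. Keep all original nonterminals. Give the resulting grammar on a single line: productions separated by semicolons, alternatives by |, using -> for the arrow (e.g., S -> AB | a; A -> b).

S -> b | Ab; A -> Sf | bf | SVf; V -> A | S | b | SA | fb | fVb

Nullable set: {A, V}.
S -> Ab: A nullable, giving Ab | b.
Drop A -> λ.
A -> SVf: V nullable, giving SVf | Sf.
V -> A: A nullable, giving A.
V -> SA: A nullable, giving S | SA.
V -> fVb: V nullable, giving fVb | fb.
Unchanged (no nullable symbols): S -> b; A -> bf; V -> b.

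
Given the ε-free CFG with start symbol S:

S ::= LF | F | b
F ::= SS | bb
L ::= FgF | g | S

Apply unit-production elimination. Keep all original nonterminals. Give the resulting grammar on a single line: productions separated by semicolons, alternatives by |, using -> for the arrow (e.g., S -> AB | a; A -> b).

S -> b | LF | SS | bb; F -> SS | bb; L -> b | g | LF | SS | bb | FgF

Unit productions: L->S, S->F.
Unit pairs (A ⇒* B via units): (L,F), (L,S), (S,F).
S: inherits non-unit rules of {F, S} → LF | SS | b | bb.
F: inherits non-unit rules of {F} → SS | bb.
L: inherits non-unit rules of {F, L, S} → FgF | LF | SS | b | bb | g.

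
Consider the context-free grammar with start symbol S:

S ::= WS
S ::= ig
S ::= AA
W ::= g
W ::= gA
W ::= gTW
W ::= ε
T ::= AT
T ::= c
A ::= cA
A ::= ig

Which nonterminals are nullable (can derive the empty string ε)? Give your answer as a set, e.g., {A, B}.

Directly nullable (have an ε-rule): {W}.
Not nullable: A, S, T — each has a terminal in every rule's right-hand side or depends on a non-nullable symbol.

{W}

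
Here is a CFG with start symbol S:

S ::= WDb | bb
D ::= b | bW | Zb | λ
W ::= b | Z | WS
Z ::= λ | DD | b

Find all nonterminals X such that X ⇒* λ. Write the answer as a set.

Directly nullable (have an ε-rule): {D, Z}.
W is nullable via W -> Z (every symbol on the right is already known nullable).
Not nullable: S — each has a terminal in every rule's right-hand side or depends on a non-nullable symbol.

{D, W, Z}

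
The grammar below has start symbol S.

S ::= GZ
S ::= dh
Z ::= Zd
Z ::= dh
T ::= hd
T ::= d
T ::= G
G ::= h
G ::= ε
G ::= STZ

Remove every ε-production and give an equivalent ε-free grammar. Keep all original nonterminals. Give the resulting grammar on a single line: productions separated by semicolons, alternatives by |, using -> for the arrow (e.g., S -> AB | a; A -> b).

Nullable set: {G, T}.
S -> GZ: G nullable, giving GZ | Z.
Drop G -> ε.
G -> STZ: T nullable, giving STZ | SZ.
T -> G: G nullable, giving G.
Unchanged (no nullable symbols): S -> dh; G -> h; T -> d; T -> hd; Z -> Zd; Z -> dh.

S -> Z | GZ | dh; G -> h | SZ | STZ; T -> G | d | hd; Z -> Zd | dh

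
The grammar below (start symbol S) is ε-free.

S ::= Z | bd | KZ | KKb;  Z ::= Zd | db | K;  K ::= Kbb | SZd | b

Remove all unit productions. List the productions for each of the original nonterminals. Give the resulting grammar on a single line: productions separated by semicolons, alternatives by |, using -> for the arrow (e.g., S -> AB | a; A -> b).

Unit productions: S->Z, Z->K.
Unit pairs (A ⇒* B via units): (S,K), (S,Z), (Z,K).
S: inherits non-unit rules of {K, S, Z} → KKb | KZ | Kbb | SZd | Zd | b | bd | db.
K: inherits non-unit rules of {K} → Kbb | SZd | b.
Z: inherits non-unit rules of {K, Z} → Kbb | SZd | Zd | b | db.

S -> b | KZ | Zd | bd | db | KKb | Kbb | SZd; K -> b | Kbb | SZd; Z -> b | Zd | db | Kbb | SZd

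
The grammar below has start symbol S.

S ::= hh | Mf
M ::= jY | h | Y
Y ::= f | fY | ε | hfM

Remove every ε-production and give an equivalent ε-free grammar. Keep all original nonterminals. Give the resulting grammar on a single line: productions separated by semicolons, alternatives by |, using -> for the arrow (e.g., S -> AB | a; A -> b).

Nullable set: {M, Y}.
S -> Mf: M nullable, giving Mf | f.
M -> Y: Y nullable, giving Y.
M -> jY: Y nullable, giving j | jY.
Drop Y -> ε.
Y -> fY: Y nullable, giving f | fY.
Y -> hfM: M nullable, giving hf | hfM.
Unchanged (no nullable symbols): S -> hh; M -> h; Y -> f.

S -> f | Mf | hh; M -> Y | h | j | jY; Y -> f | fY | hf | hfM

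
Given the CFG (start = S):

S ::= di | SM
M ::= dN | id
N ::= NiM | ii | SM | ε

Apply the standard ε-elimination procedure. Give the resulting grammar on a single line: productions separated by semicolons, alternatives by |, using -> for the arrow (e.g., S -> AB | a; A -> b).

S -> SM | di; M -> d | dN | id; N -> SM | iM | ii | NiM

Nullable set: {N}.
M -> dN: N nullable, giving d | dN.
Drop N -> ε.
N -> NiM: N nullable, giving NiM | iM.
Unchanged (no nullable symbols): S -> SM; S -> di; M -> id; N -> SM; N -> ii.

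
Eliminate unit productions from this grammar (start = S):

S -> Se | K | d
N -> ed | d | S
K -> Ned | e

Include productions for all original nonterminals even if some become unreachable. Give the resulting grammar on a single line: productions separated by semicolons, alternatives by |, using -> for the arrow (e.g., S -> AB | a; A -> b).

S -> d | e | Se | Ned; K -> e | Ned; N -> d | e | Se | ed | Ned

Unit productions: N->S, S->K.
Unit pairs (A ⇒* B via units): (N,K), (N,S), (S,K).
S: inherits non-unit rules of {K, S} → Ned | Se | d | e.
K: inherits non-unit rules of {K} → Ned | e.
N: inherits non-unit rules of {K, N, S} → Ned | Se | d | e | ed.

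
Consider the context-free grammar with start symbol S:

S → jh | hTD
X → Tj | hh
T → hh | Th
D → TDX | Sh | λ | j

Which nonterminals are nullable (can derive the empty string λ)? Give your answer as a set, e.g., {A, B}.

Directly nullable (have an ε-rule): {D}.
Not nullable: S, T, X — each has a terminal in every rule's right-hand side or depends on a non-nullable symbol.

{D}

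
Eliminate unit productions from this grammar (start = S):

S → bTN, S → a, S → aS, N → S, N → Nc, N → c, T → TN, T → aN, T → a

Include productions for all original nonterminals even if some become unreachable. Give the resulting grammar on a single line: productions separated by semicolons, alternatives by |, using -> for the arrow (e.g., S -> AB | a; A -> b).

Unit productions: N->S.
Unit pairs (A ⇒* B via units): (N,S).
S: inherits non-unit rules of {S} → a | aS | bTN.
N: inherits non-unit rules of {N, S} → Nc | a | aS | bTN | c.
T: inherits non-unit rules of {T} → TN | a | aN.

S -> a | aS | bTN; N -> a | c | Nc | aS | bTN; T -> a | TN | aN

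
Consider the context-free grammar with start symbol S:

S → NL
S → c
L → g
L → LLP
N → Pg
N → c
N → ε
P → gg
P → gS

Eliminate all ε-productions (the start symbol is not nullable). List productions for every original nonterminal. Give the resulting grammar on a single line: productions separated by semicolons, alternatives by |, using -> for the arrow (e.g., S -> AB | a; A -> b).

S -> L | c | NL; L -> g | LLP; N -> c | Pg; P -> gS | gg

Nullable set: {N}.
S -> NL: N nullable, giving L | NL.
Drop N -> ε.
Unchanged (no nullable symbols): S -> c; L -> LLP; L -> g; N -> Pg; N -> c; P -> gS; P -> gg.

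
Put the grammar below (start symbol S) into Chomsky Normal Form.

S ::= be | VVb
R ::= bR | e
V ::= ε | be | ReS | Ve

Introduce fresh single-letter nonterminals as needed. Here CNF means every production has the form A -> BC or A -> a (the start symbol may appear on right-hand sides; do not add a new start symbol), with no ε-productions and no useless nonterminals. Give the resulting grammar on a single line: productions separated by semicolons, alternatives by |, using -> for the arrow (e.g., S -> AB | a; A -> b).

Nullable: {V}; after ε-elimination: S -> b | Vb | be | VVb; R -> e | bR; V -> e | Ve | be | ReS.
No unit productions to eliminate.
TERM: introduce A -> b, B -> e and substitute in every rule of length ≥2.
BIN: S -> VVA becomes S -> VC, C -> VA; V -> RBS becomes V -> RD, D -> BS.

S -> b | AB | VA | VC; A -> b; B -> e; C -> VA; D -> BS; R -> e | AR; V -> e | AB | RD | VB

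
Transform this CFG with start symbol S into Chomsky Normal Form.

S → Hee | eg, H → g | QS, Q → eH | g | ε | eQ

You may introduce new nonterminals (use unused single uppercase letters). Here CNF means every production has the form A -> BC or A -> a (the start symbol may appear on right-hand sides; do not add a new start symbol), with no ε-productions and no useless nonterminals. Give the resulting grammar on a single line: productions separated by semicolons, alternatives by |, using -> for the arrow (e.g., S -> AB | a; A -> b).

S -> AB | HD; A -> e; B -> g; C -> AA; D -> AA; H -> g | AB | HC | QS; Q -> e | g | AH | AQ

Nullable: {Q}; after ε-elimination: S -> eg | Hee; H -> S | g | QS; Q -> e | g | eH | eQ.
After unit-elimination: S -> eg | Hee; H -> g | QS | eg | Hee; Q -> e | g | eH | eQ.
TERM: introduce A -> e, B -> g and substitute in every rule of length ≥2.
BIN: H -> HAA becomes H -> HC, C -> AA; S -> HAA becomes S -> HD, D -> AA.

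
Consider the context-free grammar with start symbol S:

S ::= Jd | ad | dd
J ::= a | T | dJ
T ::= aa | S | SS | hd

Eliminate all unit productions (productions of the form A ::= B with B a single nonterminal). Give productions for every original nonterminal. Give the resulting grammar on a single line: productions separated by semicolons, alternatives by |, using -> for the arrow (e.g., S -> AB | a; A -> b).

S -> Jd | ad | dd; J -> a | Jd | SS | aa | ad | dJ | dd | hd; T -> Jd | SS | aa | ad | dd | hd

Unit productions: J->T, T->S.
Unit pairs (A ⇒* B via units): (J,S), (J,T), (T,S).
S: inherits non-unit rules of {S} → Jd | ad | dd.
J: inherits non-unit rules of {J, S, T} → Jd | SS | a | aa | ad | dJ | dd | hd.
T: inherits non-unit rules of {S, T} → Jd | SS | aa | ad | dd | hd.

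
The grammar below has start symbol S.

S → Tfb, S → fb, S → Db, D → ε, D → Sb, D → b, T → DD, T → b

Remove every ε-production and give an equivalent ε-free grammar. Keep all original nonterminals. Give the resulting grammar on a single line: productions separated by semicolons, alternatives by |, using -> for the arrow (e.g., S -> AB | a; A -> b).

S -> b | Db | fb | Tfb; D -> b | Sb; T -> D | b | DD

Nullable set: {D, T}.
S -> Db: D nullable, giving Db | b.
S -> Tfb: T nullable, giving Tfb | fb.
Drop D -> ε.
T -> DD: D, D nullable, giving D | DD.
Unchanged (no nullable symbols): S -> fb; D -> Sb; D -> b; T -> b.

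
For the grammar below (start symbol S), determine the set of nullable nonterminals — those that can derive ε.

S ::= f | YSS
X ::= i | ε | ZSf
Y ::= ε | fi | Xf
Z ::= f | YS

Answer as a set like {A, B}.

{X, Y}

Directly nullable (have an ε-rule): {X, Y}.
Not nullable: S, Z — each has a terminal in every rule's right-hand side or depends on a non-nullable symbol.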